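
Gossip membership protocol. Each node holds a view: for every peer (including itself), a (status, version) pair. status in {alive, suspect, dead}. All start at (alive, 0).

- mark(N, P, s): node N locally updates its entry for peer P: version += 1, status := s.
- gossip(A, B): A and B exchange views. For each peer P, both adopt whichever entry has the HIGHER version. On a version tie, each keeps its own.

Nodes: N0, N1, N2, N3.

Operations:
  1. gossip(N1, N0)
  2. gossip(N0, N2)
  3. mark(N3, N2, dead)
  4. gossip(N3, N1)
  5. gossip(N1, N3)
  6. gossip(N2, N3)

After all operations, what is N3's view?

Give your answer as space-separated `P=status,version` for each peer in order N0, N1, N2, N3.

Op 1: gossip N1<->N0 -> N1.N0=(alive,v0) N1.N1=(alive,v0) N1.N2=(alive,v0) N1.N3=(alive,v0) | N0.N0=(alive,v0) N0.N1=(alive,v0) N0.N2=(alive,v0) N0.N3=(alive,v0)
Op 2: gossip N0<->N2 -> N0.N0=(alive,v0) N0.N1=(alive,v0) N0.N2=(alive,v0) N0.N3=(alive,v0) | N2.N0=(alive,v0) N2.N1=(alive,v0) N2.N2=(alive,v0) N2.N3=(alive,v0)
Op 3: N3 marks N2=dead -> (dead,v1)
Op 4: gossip N3<->N1 -> N3.N0=(alive,v0) N3.N1=(alive,v0) N3.N2=(dead,v1) N3.N3=(alive,v0) | N1.N0=(alive,v0) N1.N1=(alive,v0) N1.N2=(dead,v1) N1.N3=(alive,v0)
Op 5: gossip N1<->N3 -> N1.N0=(alive,v0) N1.N1=(alive,v0) N1.N2=(dead,v1) N1.N3=(alive,v0) | N3.N0=(alive,v0) N3.N1=(alive,v0) N3.N2=(dead,v1) N3.N3=(alive,v0)
Op 6: gossip N2<->N3 -> N2.N0=(alive,v0) N2.N1=(alive,v0) N2.N2=(dead,v1) N2.N3=(alive,v0) | N3.N0=(alive,v0) N3.N1=(alive,v0) N3.N2=(dead,v1) N3.N3=(alive,v0)

Answer: N0=alive,0 N1=alive,0 N2=dead,1 N3=alive,0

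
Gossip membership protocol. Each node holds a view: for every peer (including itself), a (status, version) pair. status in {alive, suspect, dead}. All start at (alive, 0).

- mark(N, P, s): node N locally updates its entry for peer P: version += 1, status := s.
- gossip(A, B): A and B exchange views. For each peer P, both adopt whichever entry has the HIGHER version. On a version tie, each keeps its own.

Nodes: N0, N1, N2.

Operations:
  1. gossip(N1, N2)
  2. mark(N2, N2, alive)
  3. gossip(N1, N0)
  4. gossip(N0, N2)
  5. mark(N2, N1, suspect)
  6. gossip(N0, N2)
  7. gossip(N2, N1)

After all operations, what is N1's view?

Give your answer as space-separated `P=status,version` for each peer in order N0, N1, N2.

Op 1: gossip N1<->N2 -> N1.N0=(alive,v0) N1.N1=(alive,v0) N1.N2=(alive,v0) | N2.N0=(alive,v0) N2.N1=(alive,v0) N2.N2=(alive,v0)
Op 2: N2 marks N2=alive -> (alive,v1)
Op 3: gossip N1<->N0 -> N1.N0=(alive,v0) N1.N1=(alive,v0) N1.N2=(alive,v0) | N0.N0=(alive,v0) N0.N1=(alive,v0) N0.N2=(alive,v0)
Op 4: gossip N0<->N2 -> N0.N0=(alive,v0) N0.N1=(alive,v0) N0.N2=(alive,v1) | N2.N0=(alive,v0) N2.N1=(alive,v0) N2.N2=(alive,v1)
Op 5: N2 marks N1=suspect -> (suspect,v1)
Op 6: gossip N0<->N2 -> N0.N0=(alive,v0) N0.N1=(suspect,v1) N0.N2=(alive,v1) | N2.N0=(alive,v0) N2.N1=(suspect,v1) N2.N2=(alive,v1)
Op 7: gossip N2<->N1 -> N2.N0=(alive,v0) N2.N1=(suspect,v1) N2.N2=(alive,v1) | N1.N0=(alive,v0) N1.N1=(suspect,v1) N1.N2=(alive,v1)

Answer: N0=alive,0 N1=suspect,1 N2=alive,1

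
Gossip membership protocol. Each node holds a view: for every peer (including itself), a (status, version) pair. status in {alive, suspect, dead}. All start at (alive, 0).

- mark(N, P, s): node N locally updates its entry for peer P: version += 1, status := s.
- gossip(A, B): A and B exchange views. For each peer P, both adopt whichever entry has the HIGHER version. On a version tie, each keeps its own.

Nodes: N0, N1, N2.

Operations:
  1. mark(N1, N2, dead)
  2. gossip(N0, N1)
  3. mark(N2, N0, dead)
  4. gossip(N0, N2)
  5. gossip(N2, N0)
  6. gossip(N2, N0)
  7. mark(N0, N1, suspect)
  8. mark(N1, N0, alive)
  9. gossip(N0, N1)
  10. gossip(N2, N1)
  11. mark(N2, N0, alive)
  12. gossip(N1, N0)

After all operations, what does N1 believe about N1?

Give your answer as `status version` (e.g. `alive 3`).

Answer: suspect 1

Derivation:
Op 1: N1 marks N2=dead -> (dead,v1)
Op 2: gossip N0<->N1 -> N0.N0=(alive,v0) N0.N1=(alive,v0) N0.N2=(dead,v1) | N1.N0=(alive,v0) N1.N1=(alive,v0) N1.N2=(dead,v1)
Op 3: N2 marks N0=dead -> (dead,v1)
Op 4: gossip N0<->N2 -> N0.N0=(dead,v1) N0.N1=(alive,v0) N0.N2=(dead,v1) | N2.N0=(dead,v1) N2.N1=(alive,v0) N2.N2=(dead,v1)
Op 5: gossip N2<->N0 -> N2.N0=(dead,v1) N2.N1=(alive,v0) N2.N2=(dead,v1) | N0.N0=(dead,v1) N0.N1=(alive,v0) N0.N2=(dead,v1)
Op 6: gossip N2<->N0 -> N2.N0=(dead,v1) N2.N1=(alive,v0) N2.N2=(dead,v1) | N0.N0=(dead,v1) N0.N1=(alive,v0) N0.N2=(dead,v1)
Op 7: N0 marks N1=suspect -> (suspect,v1)
Op 8: N1 marks N0=alive -> (alive,v1)
Op 9: gossip N0<->N1 -> N0.N0=(dead,v1) N0.N1=(suspect,v1) N0.N2=(dead,v1) | N1.N0=(alive,v1) N1.N1=(suspect,v1) N1.N2=(dead,v1)
Op 10: gossip N2<->N1 -> N2.N0=(dead,v1) N2.N1=(suspect,v1) N2.N2=(dead,v1) | N1.N0=(alive,v1) N1.N1=(suspect,v1) N1.N2=(dead,v1)
Op 11: N2 marks N0=alive -> (alive,v2)
Op 12: gossip N1<->N0 -> N1.N0=(alive,v1) N1.N1=(suspect,v1) N1.N2=(dead,v1) | N0.N0=(dead,v1) N0.N1=(suspect,v1) N0.N2=(dead,v1)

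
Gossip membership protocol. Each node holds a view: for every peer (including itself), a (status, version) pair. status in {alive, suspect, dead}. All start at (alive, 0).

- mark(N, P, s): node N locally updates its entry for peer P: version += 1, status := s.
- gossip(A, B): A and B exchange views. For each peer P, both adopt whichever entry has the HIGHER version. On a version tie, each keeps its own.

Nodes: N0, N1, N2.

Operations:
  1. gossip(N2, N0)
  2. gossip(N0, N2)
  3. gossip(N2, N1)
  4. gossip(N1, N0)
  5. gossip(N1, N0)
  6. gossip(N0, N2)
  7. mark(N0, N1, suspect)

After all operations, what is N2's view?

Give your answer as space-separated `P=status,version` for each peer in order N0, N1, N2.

Answer: N0=alive,0 N1=alive,0 N2=alive,0

Derivation:
Op 1: gossip N2<->N0 -> N2.N0=(alive,v0) N2.N1=(alive,v0) N2.N2=(alive,v0) | N0.N0=(alive,v0) N0.N1=(alive,v0) N0.N2=(alive,v0)
Op 2: gossip N0<->N2 -> N0.N0=(alive,v0) N0.N1=(alive,v0) N0.N2=(alive,v0) | N2.N0=(alive,v0) N2.N1=(alive,v0) N2.N2=(alive,v0)
Op 3: gossip N2<->N1 -> N2.N0=(alive,v0) N2.N1=(alive,v0) N2.N2=(alive,v0) | N1.N0=(alive,v0) N1.N1=(alive,v0) N1.N2=(alive,v0)
Op 4: gossip N1<->N0 -> N1.N0=(alive,v0) N1.N1=(alive,v0) N1.N2=(alive,v0) | N0.N0=(alive,v0) N0.N1=(alive,v0) N0.N2=(alive,v0)
Op 5: gossip N1<->N0 -> N1.N0=(alive,v0) N1.N1=(alive,v0) N1.N2=(alive,v0) | N0.N0=(alive,v0) N0.N1=(alive,v0) N0.N2=(alive,v0)
Op 6: gossip N0<->N2 -> N0.N0=(alive,v0) N0.N1=(alive,v0) N0.N2=(alive,v0) | N2.N0=(alive,v0) N2.N1=(alive,v0) N2.N2=(alive,v0)
Op 7: N0 marks N1=suspect -> (suspect,v1)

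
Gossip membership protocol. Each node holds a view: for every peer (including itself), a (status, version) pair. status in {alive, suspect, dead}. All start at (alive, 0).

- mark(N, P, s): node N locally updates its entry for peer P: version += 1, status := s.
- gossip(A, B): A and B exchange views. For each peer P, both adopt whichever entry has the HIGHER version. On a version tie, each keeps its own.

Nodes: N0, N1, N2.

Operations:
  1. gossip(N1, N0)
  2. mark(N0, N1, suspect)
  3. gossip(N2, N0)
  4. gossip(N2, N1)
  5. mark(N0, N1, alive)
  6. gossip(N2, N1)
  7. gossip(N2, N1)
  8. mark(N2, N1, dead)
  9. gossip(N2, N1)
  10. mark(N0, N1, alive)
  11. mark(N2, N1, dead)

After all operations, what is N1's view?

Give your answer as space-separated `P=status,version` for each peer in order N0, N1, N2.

Answer: N0=alive,0 N1=dead,2 N2=alive,0

Derivation:
Op 1: gossip N1<->N0 -> N1.N0=(alive,v0) N1.N1=(alive,v0) N1.N2=(alive,v0) | N0.N0=(alive,v0) N0.N1=(alive,v0) N0.N2=(alive,v0)
Op 2: N0 marks N1=suspect -> (suspect,v1)
Op 3: gossip N2<->N0 -> N2.N0=(alive,v0) N2.N1=(suspect,v1) N2.N2=(alive,v0) | N0.N0=(alive,v0) N0.N1=(suspect,v1) N0.N2=(alive,v0)
Op 4: gossip N2<->N1 -> N2.N0=(alive,v0) N2.N1=(suspect,v1) N2.N2=(alive,v0) | N1.N0=(alive,v0) N1.N1=(suspect,v1) N1.N2=(alive,v0)
Op 5: N0 marks N1=alive -> (alive,v2)
Op 6: gossip N2<->N1 -> N2.N0=(alive,v0) N2.N1=(suspect,v1) N2.N2=(alive,v0) | N1.N0=(alive,v0) N1.N1=(suspect,v1) N1.N2=(alive,v0)
Op 7: gossip N2<->N1 -> N2.N0=(alive,v0) N2.N1=(suspect,v1) N2.N2=(alive,v0) | N1.N0=(alive,v0) N1.N1=(suspect,v1) N1.N2=(alive,v0)
Op 8: N2 marks N1=dead -> (dead,v2)
Op 9: gossip N2<->N1 -> N2.N0=(alive,v0) N2.N1=(dead,v2) N2.N2=(alive,v0) | N1.N0=(alive,v0) N1.N1=(dead,v2) N1.N2=(alive,v0)
Op 10: N0 marks N1=alive -> (alive,v3)
Op 11: N2 marks N1=dead -> (dead,v3)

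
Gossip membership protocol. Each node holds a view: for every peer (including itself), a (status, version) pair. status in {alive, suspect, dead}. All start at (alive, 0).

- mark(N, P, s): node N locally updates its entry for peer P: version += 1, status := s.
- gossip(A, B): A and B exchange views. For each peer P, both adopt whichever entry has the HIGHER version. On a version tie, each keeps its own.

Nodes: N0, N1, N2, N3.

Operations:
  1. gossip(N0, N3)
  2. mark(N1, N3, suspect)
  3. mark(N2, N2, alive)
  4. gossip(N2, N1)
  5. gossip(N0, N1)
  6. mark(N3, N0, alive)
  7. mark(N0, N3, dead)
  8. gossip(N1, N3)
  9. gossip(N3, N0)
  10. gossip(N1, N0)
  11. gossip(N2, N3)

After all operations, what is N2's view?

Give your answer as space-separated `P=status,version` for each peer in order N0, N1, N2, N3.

Answer: N0=alive,1 N1=alive,0 N2=alive,1 N3=dead,2

Derivation:
Op 1: gossip N0<->N3 -> N0.N0=(alive,v0) N0.N1=(alive,v0) N0.N2=(alive,v0) N0.N3=(alive,v0) | N3.N0=(alive,v0) N3.N1=(alive,v0) N3.N2=(alive,v0) N3.N3=(alive,v0)
Op 2: N1 marks N3=suspect -> (suspect,v1)
Op 3: N2 marks N2=alive -> (alive,v1)
Op 4: gossip N2<->N1 -> N2.N0=(alive,v0) N2.N1=(alive,v0) N2.N2=(alive,v1) N2.N3=(suspect,v1) | N1.N0=(alive,v0) N1.N1=(alive,v0) N1.N2=(alive,v1) N1.N3=(suspect,v1)
Op 5: gossip N0<->N1 -> N0.N0=(alive,v0) N0.N1=(alive,v0) N0.N2=(alive,v1) N0.N3=(suspect,v1) | N1.N0=(alive,v0) N1.N1=(alive,v0) N1.N2=(alive,v1) N1.N3=(suspect,v1)
Op 6: N3 marks N0=alive -> (alive,v1)
Op 7: N0 marks N3=dead -> (dead,v2)
Op 8: gossip N1<->N3 -> N1.N0=(alive,v1) N1.N1=(alive,v0) N1.N2=(alive,v1) N1.N3=(suspect,v1) | N3.N0=(alive,v1) N3.N1=(alive,v0) N3.N2=(alive,v1) N3.N3=(suspect,v1)
Op 9: gossip N3<->N0 -> N3.N0=(alive,v1) N3.N1=(alive,v0) N3.N2=(alive,v1) N3.N3=(dead,v2) | N0.N0=(alive,v1) N0.N1=(alive,v0) N0.N2=(alive,v1) N0.N3=(dead,v2)
Op 10: gossip N1<->N0 -> N1.N0=(alive,v1) N1.N1=(alive,v0) N1.N2=(alive,v1) N1.N3=(dead,v2) | N0.N0=(alive,v1) N0.N1=(alive,v0) N0.N2=(alive,v1) N0.N3=(dead,v2)
Op 11: gossip N2<->N3 -> N2.N0=(alive,v1) N2.N1=(alive,v0) N2.N2=(alive,v1) N2.N3=(dead,v2) | N3.N0=(alive,v1) N3.N1=(alive,v0) N3.N2=(alive,v1) N3.N3=(dead,v2)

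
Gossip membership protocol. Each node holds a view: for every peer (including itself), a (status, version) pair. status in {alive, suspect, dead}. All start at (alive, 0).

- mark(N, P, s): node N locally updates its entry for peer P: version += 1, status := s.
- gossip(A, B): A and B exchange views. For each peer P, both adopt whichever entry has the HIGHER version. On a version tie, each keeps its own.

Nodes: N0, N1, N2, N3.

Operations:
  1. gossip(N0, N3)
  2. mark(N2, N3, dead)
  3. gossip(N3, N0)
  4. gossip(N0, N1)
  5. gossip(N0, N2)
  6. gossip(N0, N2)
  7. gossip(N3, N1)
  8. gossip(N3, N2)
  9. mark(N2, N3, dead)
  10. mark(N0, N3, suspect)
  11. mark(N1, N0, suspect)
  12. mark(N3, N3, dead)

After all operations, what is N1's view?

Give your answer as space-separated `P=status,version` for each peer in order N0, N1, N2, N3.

Op 1: gossip N0<->N3 -> N0.N0=(alive,v0) N0.N1=(alive,v0) N0.N2=(alive,v0) N0.N3=(alive,v0) | N3.N0=(alive,v0) N3.N1=(alive,v0) N3.N2=(alive,v0) N3.N3=(alive,v0)
Op 2: N2 marks N3=dead -> (dead,v1)
Op 3: gossip N3<->N0 -> N3.N0=(alive,v0) N3.N1=(alive,v0) N3.N2=(alive,v0) N3.N3=(alive,v0) | N0.N0=(alive,v0) N0.N1=(alive,v0) N0.N2=(alive,v0) N0.N3=(alive,v0)
Op 4: gossip N0<->N1 -> N0.N0=(alive,v0) N0.N1=(alive,v0) N0.N2=(alive,v0) N0.N3=(alive,v0) | N1.N0=(alive,v0) N1.N1=(alive,v0) N1.N2=(alive,v0) N1.N3=(alive,v0)
Op 5: gossip N0<->N2 -> N0.N0=(alive,v0) N0.N1=(alive,v0) N0.N2=(alive,v0) N0.N3=(dead,v1) | N2.N0=(alive,v0) N2.N1=(alive,v0) N2.N2=(alive,v0) N2.N3=(dead,v1)
Op 6: gossip N0<->N2 -> N0.N0=(alive,v0) N0.N1=(alive,v0) N0.N2=(alive,v0) N0.N3=(dead,v1) | N2.N0=(alive,v0) N2.N1=(alive,v0) N2.N2=(alive,v0) N2.N3=(dead,v1)
Op 7: gossip N3<->N1 -> N3.N0=(alive,v0) N3.N1=(alive,v0) N3.N2=(alive,v0) N3.N3=(alive,v0) | N1.N0=(alive,v0) N1.N1=(alive,v0) N1.N2=(alive,v0) N1.N3=(alive,v0)
Op 8: gossip N3<->N2 -> N3.N0=(alive,v0) N3.N1=(alive,v0) N3.N2=(alive,v0) N3.N3=(dead,v1) | N2.N0=(alive,v0) N2.N1=(alive,v0) N2.N2=(alive,v0) N2.N3=(dead,v1)
Op 9: N2 marks N3=dead -> (dead,v2)
Op 10: N0 marks N3=suspect -> (suspect,v2)
Op 11: N1 marks N0=suspect -> (suspect,v1)
Op 12: N3 marks N3=dead -> (dead,v2)

Answer: N0=suspect,1 N1=alive,0 N2=alive,0 N3=alive,0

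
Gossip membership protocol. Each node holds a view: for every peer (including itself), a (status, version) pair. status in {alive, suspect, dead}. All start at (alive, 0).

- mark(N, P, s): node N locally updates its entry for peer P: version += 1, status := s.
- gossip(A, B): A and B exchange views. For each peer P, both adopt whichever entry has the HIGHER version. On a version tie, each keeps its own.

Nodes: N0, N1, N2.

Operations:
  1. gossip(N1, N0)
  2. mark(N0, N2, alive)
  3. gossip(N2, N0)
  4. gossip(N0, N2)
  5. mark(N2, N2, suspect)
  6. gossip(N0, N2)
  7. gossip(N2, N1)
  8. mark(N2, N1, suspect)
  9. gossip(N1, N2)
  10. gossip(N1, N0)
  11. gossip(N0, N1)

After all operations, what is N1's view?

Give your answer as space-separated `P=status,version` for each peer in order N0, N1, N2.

Answer: N0=alive,0 N1=suspect,1 N2=suspect,2

Derivation:
Op 1: gossip N1<->N0 -> N1.N0=(alive,v0) N1.N1=(alive,v0) N1.N2=(alive,v0) | N0.N0=(alive,v0) N0.N1=(alive,v0) N0.N2=(alive,v0)
Op 2: N0 marks N2=alive -> (alive,v1)
Op 3: gossip N2<->N0 -> N2.N0=(alive,v0) N2.N1=(alive,v0) N2.N2=(alive,v1) | N0.N0=(alive,v0) N0.N1=(alive,v0) N0.N2=(alive,v1)
Op 4: gossip N0<->N2 -> N0.N0=(alive,v0) N0.N1=(alive,v0) N0.N2=(alive,v1) | N2.N0=(alive,v0) N2.N1=(alive,v0) N2.N2=(alive,v1)
Op 5: N2 marks N2=suspect -> (suspect,v2)
Op 6: gossip N0<->N2 -> N0.N0=(alive,v0) N0.N1=(alive,v0) N0.N2=(suspect,v2) | N2.N0=(alive,v0) N2.N1=(alive,v0) N2.N2=(suspect,v2)
Op 7: gossip N2<->N1 -> N2.N0=(alive,v0) N2.N1=(alive,v0) N2.N2=(suspect,v2) | N1.N0=(alive,v0) N1.N1=(alive,v0) N1.N2=(suspect,v2)
Op 8: N2 marks N1=suspect -> (suspect,v1)
Op 9: gossip N1<->N2 -> N1.N0=(alive,v0) N1.N1=(suspect,v1) N1.N2=(suspect,v2) | N2.N0=(alive,v0) N2.N1=(suspect,v1) N2.N2=(suspect,v2)
Op 10: gossip N1<->N0 -> N1.N0=(alive,v0) N1.N1=(suspect,v1) N1.N2=(suspect,v2) | N0.N0=(alive,v0) N0.N1=(suspect,v1) N0.N2=(suspect,v2)
Op 11: gossip N0<->N1 -> N0.N0=(alive,v0) N0.N1=(suspect,v1) N0.N2=(suspect,v2) | N1.N0=(alive,v0) N1.N1=(suspect,v1) N1.N2=(suspect,v2)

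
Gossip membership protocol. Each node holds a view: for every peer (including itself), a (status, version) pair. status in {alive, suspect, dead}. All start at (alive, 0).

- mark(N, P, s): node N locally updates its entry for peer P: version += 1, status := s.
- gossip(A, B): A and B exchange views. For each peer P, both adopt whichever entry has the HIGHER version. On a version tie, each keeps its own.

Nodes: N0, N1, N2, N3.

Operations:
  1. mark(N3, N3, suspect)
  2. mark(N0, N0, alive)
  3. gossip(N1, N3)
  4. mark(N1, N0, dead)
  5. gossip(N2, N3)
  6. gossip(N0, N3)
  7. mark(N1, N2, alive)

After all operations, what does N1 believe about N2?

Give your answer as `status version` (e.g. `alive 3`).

Answer: alive 1

Derivation:
Op 1: N3 marks N3=suspect -> (suspect,v1)
Op 2: N0 marks N0=alive -> (alive,v1)
Op 3: gossip N1<->N3 -> N1.N0=(alive,v0) N1.N1=(alive,v0) N1.N2=(alive,v0) N1.N3=(suspect,v1) | N3.N0=(alive,v0) N3.N1=(alive,v0) N3.N2=(alive,v0) N3.N3=(suspect,v1)
Op 4: N1 marks N0=dead -> (dead,v1)
Op 5: gossip N2<->N3 -> N2.N0=(alive,v0) N2.N1=(alive,v0) N2.N2=(alive,v0) N2.N3=(suspect,v1) | N3.N0=(alive,v0) N3.N1=(alive,v0) N3.N2=(alive,v0) N3.N3=(suspect,v1)
Op 6: gossip N0<->N3 -> N0.N0=(alive,v1) N0.N1=(alive,v0) N0.N2=(alive,v0) N0.N3=(suspect,v1) | N3.N0=(alive,v1) N3.N1=(alive,v0) N3.N2=(alive,v0) N3.N3=(suspect,v1)
Op 7: N1 marks N2=alive -> (alive,v1)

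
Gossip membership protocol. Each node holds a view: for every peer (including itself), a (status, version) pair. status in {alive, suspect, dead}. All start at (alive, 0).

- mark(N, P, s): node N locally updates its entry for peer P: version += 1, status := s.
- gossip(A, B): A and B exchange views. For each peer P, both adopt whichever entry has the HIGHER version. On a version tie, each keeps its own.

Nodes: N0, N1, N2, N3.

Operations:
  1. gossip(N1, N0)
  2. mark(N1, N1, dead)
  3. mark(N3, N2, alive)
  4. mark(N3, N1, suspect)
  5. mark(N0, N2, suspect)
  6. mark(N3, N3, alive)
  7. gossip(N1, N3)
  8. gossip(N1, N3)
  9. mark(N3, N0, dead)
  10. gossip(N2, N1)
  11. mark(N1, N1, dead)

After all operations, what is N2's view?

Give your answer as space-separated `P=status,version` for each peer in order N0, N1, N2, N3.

Op 1: gossip N1<->N0 -> N1.N0=(alive,v0) N1.N1=(alive,v0) N1.N2=(alive,v0) N1.N3=(alive,v0) | N0.N0=(alive,v0) N0.N1=(alive,v0) N0.N2=(alive,v0) N0.N3=(alive,v0)
Op 2: N1 marks N1=dead -> (dead,v1)
Op 3: N3 marks N2=alive -> (alive,v1)
Op 4: N3 marks N1=suspect -> (suspect,v1)
Op 5: N0 marks N2=suspect -> (suspect,v1)
Op 6: N3 marks N3=alive -> (alive,v1)
Op 7: gossip N1<->N3 -> N1.N0=(alive,v0) N1.N1=(dead,v1) N1.N2=(alive,v1) N1.N3=(alive,v1) | N3.N0=(alive,v0) N3.N1=(suspect,v1) N3.N2=(alive,v1) N3.N3=(alive,v1)
Op 8: gossip N1<->N3 -> N1.N0=(alive,v0) N1.N1=(dead,v1) N1.N2=(alive,v1) N1.N3=(alive,v1) | N3.N0=(alive,v0) N3.N1=(suspect,v1) N3.N2=(alive,v1) N3.N3=(alive,v1)
Op 9: N3 marks N0=dead -> (dead,v1)
Op 10: gossip N2<->N1 -> N2.N0=(alive,v0) N2.N1=(dead,v1) N2.N2=(alive,v1) N2.N3=(alive,v1) | N1.N0=(alive,v0) N1.N1=(dead,v1) N1.N2=(alive,v1) N1.N3=(alive,v1)
Op 11: N1 marks N1=dead -> (dead,v2)

Answer: N0=alive,0 N1=dead,1 N2=alive,1 N3=alive,1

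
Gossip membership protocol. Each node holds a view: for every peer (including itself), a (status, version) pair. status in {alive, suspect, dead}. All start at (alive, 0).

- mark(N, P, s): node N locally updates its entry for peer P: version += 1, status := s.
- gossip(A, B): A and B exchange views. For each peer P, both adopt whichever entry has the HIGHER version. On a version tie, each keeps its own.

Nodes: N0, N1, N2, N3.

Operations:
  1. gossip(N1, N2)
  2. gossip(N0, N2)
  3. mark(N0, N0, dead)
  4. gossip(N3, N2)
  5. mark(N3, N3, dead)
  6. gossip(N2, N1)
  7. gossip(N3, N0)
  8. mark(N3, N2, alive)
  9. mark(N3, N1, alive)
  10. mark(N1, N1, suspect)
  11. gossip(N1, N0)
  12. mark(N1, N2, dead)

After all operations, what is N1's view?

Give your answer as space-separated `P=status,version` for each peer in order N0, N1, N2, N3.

Op 1: gossip N1<->N2 -> N1.N0=(alive,v0) N1.N1=(alive,v0) N1.N2=(alive,v0) N1.N3=(alive,v0) | N2.N0=(alive,v0) N2.N1=(alive,v0) N2.N2=(alive,v0) N2.N3=(alive,v0)
Op 2: gossip N0<->N2 -> N0.N0=(alive,v0) N0.N1=(alive,v0) N0.N2=(alive,v0) N0.N3=(alive,v0) | N2.N0=(alive,v0) N2.N1=(alive,v0) N2.N2=(alive,v0) N2.N3=(alive,v0)
Op 3: N0 marks N0=dead -> (dead,v1)
Op 4: gossip N3<->N2 -> N3.N0=(alive,v0) N3.N1=(alive,v0) N3.N2=(alive,v0) N3.N3=(alive,v0) | N2.N0=(alive,v0) N2.N1=(alive,v0) N2.N2=(alive,v0) N2.N3=(alive,v0)
Op 5: N3 marks N3=dead -> (dead,v1)
Op 6: gossip N2<->N1 -> N2.N0=(alive,v0) N2.N1=(alive,v0) N2.N2=(alive,v0) N2.N3=(alive,v0) | N1.N0=(alive,v0) N1.N1=(alive,v0) N1.N2=(alive,v0) N1.N3=(alive,v0)
Op 7: gossip N3<->N0 -> N3.N0=(dead,v1) N3.N1=(alive,v0) N3.N2=(alive,v0) N3.N3=(dead,v1) | N0.N0=(dead,v1) N0.N1=(alive,v0) N0.N2=(alive,v0) N0.N3=(dead,v1)
Op 8: N3 marks N2=alive -> (alive,v1)
Op 9: N3 marks N1=alive -> (alive,v1)
Op 10: N1 marks N1=suspect -> (suspect,v1)
Op 11: gossip N1<->N0 -> N1.N0=(dead,v1) N1.N1=(suspect,v1) N1.N2=(alive,v0) N1.N3=(dead,v1) | N0.N0=(dead,v1) N0.N1=(suspect,v1) N0.N2=(alive,v0) N0.N3=(dead,v1)
Op 12: N1 marks N2=dead -> (dead,v1)

Answer: N0=dead,1 N1=suspect,1 N2=dead,1 N3=dead,1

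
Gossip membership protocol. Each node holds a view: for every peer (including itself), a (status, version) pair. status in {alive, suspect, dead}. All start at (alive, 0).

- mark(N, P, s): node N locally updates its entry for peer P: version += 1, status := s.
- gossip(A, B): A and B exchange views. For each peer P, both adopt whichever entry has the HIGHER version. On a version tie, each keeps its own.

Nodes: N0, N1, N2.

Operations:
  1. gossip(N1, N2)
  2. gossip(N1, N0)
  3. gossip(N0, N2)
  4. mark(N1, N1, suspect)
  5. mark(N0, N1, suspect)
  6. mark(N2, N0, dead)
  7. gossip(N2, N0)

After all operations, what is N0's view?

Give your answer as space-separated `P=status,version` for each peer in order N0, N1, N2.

Answer: N0=dead,1 N1=suspect,1 N2=alive,0

Derivation:
Op 1: gossip N1<->N2 -> N1.N0=(alive,v0) N1.N1=(alive,v0) N1.N2=(alive,v0) | N2.N0=(alive,v0) N2.N1=(alive,v0) N2.N2=(alive,v0)
Op 2: gossip N1<->N0 -> N1.N0=(alive,v0) N1.N1=(alive,v0) N1.N2=(alive,v0) | N0.N0=(alive,v0) N0.N1=(alive,v0) N0.N2=(alive,v0)
Op 3: gossip N0<->N2 -> N0.N0=(alive,v0) N0.N1=(alive,v0) N0.N2=(alive,v0) | N2.N0=(alive,v0) N2.N1=(alive,v0) N2.N2=(alive,v0)
Op 4: N1 marks N1=suspect -> (suspect,v1)
Op 5: N0 marks N1=suspect -> (suspect,v1)
Op 6: N2 marks N0=dead -> (dead,v1)
Op 7: gossip N2<->N0 -> N2.N0=(dead,v1) N2.N1=(suspect,v1) N2.N2=(alive,v0) | N0.N0=(dead,v1) N0.N1=(suspect,v1) N0.N2=(alive,v0)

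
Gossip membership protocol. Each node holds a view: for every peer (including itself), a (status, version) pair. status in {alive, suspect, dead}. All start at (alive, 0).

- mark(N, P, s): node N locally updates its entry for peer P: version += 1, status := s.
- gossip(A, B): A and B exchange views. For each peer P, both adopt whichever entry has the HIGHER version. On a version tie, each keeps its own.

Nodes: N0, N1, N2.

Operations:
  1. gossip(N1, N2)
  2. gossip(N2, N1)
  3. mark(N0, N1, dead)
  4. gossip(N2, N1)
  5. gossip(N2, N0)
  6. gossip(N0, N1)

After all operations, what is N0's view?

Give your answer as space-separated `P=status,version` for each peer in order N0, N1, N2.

Answer: N0=alive,0 N1=dead,1 N2=alive,0

Derivation:
Op 1: gossip N1<->N2 -> N1.N0=(alive,v0) N1.N1=(alive,v0) N1.N2=(alive,v0) | N2.N0=(alive,v0) N2.N1=(alive,v0) N2.N2=(alive,v0)
Op 2: gossip N2<->N1 -> N2.N0=(alive,v0) N2.N1=(alive,v0) N2.N2=(alive,v0) | N1.N0=(alive,v0) N1.N1=(alive,v0) N1.N2=(alive,v0)
Op 3: N0 marks N1=dead -> (dead,v1)
Op 4: gossip N2<->N1 -> N2.N0=(alive,v0) N2.N1=(alive,v0) N2.N2=(alive,v0) | N1.N0=(alive,v0) N1.N1=(alive,v0) N1.N2=(alive,v0)
Op 5: gossip N2<->N0 -> N2.N0=(alive,v0) N2.N1=(dead,v1) N2.N2=(alive,v0) | N0.N0=(alive,v0) N0.N1=(dead,v1) N0.N2=(alive,v0)
Op 6: gossip N0<->N1 -> N0.N0=(alive,v0) N0.N1=(dead,v1) N0.N2=(alive,v0) | N1.N0=(alive,v0) N1.N1=(dead,v1) N1.N2=(alive,v0)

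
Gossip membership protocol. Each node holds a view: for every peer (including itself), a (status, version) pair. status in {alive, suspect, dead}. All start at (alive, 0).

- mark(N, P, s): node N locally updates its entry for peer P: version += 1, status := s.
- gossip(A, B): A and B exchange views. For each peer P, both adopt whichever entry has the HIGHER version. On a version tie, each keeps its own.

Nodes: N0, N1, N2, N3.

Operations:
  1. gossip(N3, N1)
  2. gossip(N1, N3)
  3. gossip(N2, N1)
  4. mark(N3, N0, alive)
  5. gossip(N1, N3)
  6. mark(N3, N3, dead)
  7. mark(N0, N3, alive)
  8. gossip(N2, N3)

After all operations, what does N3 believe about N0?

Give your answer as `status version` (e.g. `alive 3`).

Answer: alive 1

Derivation:
Op 1: gossip N3<->N1 -> N3.N0=(alive,v0) N3.N1=(alive,v0) N3.N2=(alive,v0) N3.N3=(alive,v0) | N1.N0=(alive,v0) N1.N1=(alive,v0) N1.N2=(alive,v0) N1.N3=(alive,v0)
Op 2: gossip N1<->N3 -> N1.N0=(alive,v0) N1.N1=(alive,v0) N1.N2=(alive,v0) N1.N3=(alive,v0) | N3.N0=(alive,v0) N3.N1=(alive,v0) N3.N2=(alive,v0) N3.N3=(alive,v0)
Op 3: gossip N2<->N1 -> N2.N0=(alive,v0) N2.N1=(alive,v0) N2.N2=(alive,v0) N2.N3=(alive,v0) | N1.N0=(alive,v0) N1.N1=(alive,v0) N1.N2=(alive,v0) N1.N3=(alive,v0)
Op 4: N3 marks N0=alive -> (alive,v1)
Op 5: gossip N1<->N3 -> N1.N0=(alive,v1) N1.N1=(alive,v0) N1.N2=(alive,v0) N1.N3=(alive,v0) | N3.N0=(alive,v1) N3.N1=(alive,v0) N3.N2=(alive,v0) N3.N3=(alive,v0)
Op 6: N3 marks N3=dead -> (dead,v1)
Op 7: N0 marks N3=alive -> (alive,v1)
Op 8: gossip N2<->N3 -> N2.N0=(alive,v1) N2.N1=(alive,v0) N2.N2=(alive,v0) N2.N3=(dead,v1) | N3.N0=(alive,v1) N3.N1=(alive,v0) N3.N2=(alive,v0) N3.N3=(dead,v1)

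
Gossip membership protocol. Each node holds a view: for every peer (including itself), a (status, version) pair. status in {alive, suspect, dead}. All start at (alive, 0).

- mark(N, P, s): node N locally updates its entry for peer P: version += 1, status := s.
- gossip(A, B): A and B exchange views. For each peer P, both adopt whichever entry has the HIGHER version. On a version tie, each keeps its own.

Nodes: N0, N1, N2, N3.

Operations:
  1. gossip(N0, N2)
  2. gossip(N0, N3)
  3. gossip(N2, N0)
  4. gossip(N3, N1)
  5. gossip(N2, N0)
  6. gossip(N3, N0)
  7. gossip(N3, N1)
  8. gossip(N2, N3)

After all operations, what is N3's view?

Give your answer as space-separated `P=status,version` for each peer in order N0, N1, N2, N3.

Op 1: gossip N0<->N2 -> N0.N0=(alive,v0) N0.N1=(alive,v0) N0.N2=(alive,v0) N0.N3=(alive,v0) | N2.N0=(alive,v0) N2.N1=(alive,v0) N2.N2=(alive,v0) N2.N3=(alive,v0)
Op 2: gossip N0<->N3 -> N0.N0=(alive,v0) N0.N1=(alive,v0) N0.N2=(alive,v0) N0.N3=(alive,v0) | N3.N0=(alive,v0) N3.N1=(alive,v0) N3.N2=(alive,v0) N3.N3=(alive,v0)
Op 3: gossip N2<->N0 -> N2.N0=(alive,v0) N2.N1=(alive,v0) N2.N2=(alive,v0) N2.N3=(alive,v0) | N0.N0=(alive,v0) N0.N1=(alive,v0) N0.N2=(alive,v0) N0.N3=(alive,v0)
Op 4: gossip N3<->N1 -> N3.N0=(alive,v0) N3.N1=(alive,v0) N3.N2=(alive,v0) N3.N3=(alive,v0) | N1.N0=(alive,v0) N1.N1=(alive,v0) N1.N2=(alive,v0) N1.N3=(alive,v0)
Op 5: gossip N2<->N0 -> N2.N0=(alive,v0) N2.N1=(alive,v0) N2.N2=(alive,v0) N2.N3=(alive,v0) | N0.N0=(alive,v0) N0.N1=(alive,v0) N0.N2=(alive,v0) N0.N3=(alive,v0)
Op 6: gossip N3<->N0 -> N3.N0=(alive,v0) N3.N1=(alive,v0) N3.N2=(alive,v0) N3.N3=(alive,v0) | N0.N0=(alive,v0) N0.N1=(alive,v0) N0.N2=(alive,v0) N0.N3=(alive,v0)
Op 7: gossip N3<->N1 -> N3.N0=(alive,v0) N3.N1=(alive,v0) N3.N2=(alive,v0) N3.N3=(alive,v0) | N1.N0=(alive,v0) N1.N1=(alive,v0) N1.N2=(alive,v0) N1.N3=(alive,v0)
Op 8: gossip N2<->N3 -> N2.N0=(alive,v0) N2.N1=(alive,v0) N2.N2=(alive,v0) N2.N3=(alive,v0) | N3.N0=(alive,v0) N3.N1=(alive,v0) N3.N2=(alive,v0) N3.N3=(alive,v0)

Answer: N0=alive,0 N1=alive,0 N2=alive,0 N3=alive,0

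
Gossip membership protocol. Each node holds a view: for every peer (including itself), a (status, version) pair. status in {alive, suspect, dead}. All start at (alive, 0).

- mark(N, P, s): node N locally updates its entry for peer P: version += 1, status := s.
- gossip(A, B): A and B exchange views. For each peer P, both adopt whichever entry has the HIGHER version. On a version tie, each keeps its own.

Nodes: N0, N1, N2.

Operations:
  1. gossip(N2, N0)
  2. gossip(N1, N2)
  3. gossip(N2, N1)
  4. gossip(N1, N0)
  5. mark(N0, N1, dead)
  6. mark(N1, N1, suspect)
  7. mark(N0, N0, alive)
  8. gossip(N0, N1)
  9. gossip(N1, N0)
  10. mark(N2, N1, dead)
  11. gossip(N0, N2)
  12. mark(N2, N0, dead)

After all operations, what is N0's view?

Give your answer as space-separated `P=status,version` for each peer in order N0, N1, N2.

Answer: N0=alive,1 N1=dead,1 N2=alive,0

Derivation:
Op 1: gossip N2<->N0 -> N2.N0=(alive,v0) N2.N1=(alive,v0) N2.N2=(alive,v0) | N0.N0=(alive,v0) N0.N1=(alive,v0) N0.N2=(alive,v0)
Op 2: gossip N1<->N2 -> N1.N0=(alive,v0) N1.N1=(alive,v0) N1.N2=(alive,v0) | N2.N0=(alive,v0) N2.N1=(alive,v0) N2.N2=(alive,v0)
Op 3: gossip N2<->N1 -> N2.N0=(alive,v0) N2.N1=(alive,v0) N2.N2=(alive,v0) | N1.N0=(alive,v0) N1.N1=(alive,v0) N1.N2=(alive,v0)
Op 4: gossip N1<->N0 -> N1.N0=(alive,v0) N1.N1=(alive,v0) N1.N2=(alive,v0) | N0.N0=(alive,v0) N0.N1=(alive,v0) N0.N2=(alive,v0)
Op 5: N0 marks N1=dead -> (dead,v1)
Op 6: N1 marks N1=suspect -> (suspect,v1)
Op 7: N0 marks N0=alive -> (alive,v1)
Op 8: gossip N0<->N1 -> N0.N0=(alive,v1) N0.N1=(dead,v1) N0.N2=(alive,v0) | N1.N0=(alive,v1) N1.N1=(suspect,v1) N1.N2=(alive,v0)
Op 9: gossip N1<->N0 -> N1.N0=(alive,v1) N1.N1=(suspect,v1) N1.N2=(alive,v0) | N0.N0=(alive,v1) N0.N1=(dead,v1) N0.N2=(alive,v0)
Op 10: N2 marks N1=dead -> (dead,v1)
Op 11: gossip N0<->N2 -> N0.N0=(alive,v1) N0.N1=(dead,v1) N0.N2=(alive,v0) | N2.N0=(alive,v1) N2.N1=(dead,v1) N2.N2=(alive,v0)
Op 12: N2 marks N0=dead -> (dead,v2)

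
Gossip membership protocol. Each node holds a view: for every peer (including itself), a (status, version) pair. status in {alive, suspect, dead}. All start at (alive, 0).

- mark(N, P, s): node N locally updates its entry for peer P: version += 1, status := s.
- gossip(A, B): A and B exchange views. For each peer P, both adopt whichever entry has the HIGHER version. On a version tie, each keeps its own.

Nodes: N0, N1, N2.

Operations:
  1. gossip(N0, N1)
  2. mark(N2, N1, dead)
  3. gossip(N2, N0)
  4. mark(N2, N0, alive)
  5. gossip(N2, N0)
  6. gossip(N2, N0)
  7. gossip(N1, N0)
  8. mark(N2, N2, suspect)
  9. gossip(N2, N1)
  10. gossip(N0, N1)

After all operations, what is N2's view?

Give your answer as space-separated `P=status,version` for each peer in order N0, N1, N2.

Answer: N0=alive,1 N1=dead,1 N2=suspect,1

Derivation:
Op 1: gossip N0<->N1 -> N0.N0=(alive,v0) N0.N1=(alive,v0) N0.N2=(alive,v0) | N1.N0=(alive,v0) N1.N1=(alive,v0) N1.N2=(alive,v0)
Op 2: N2 marks N1=dead -> (dead,v1)
Op 3: gossip N2<->N0 -> N2.N0=(alive,v0) N2.N1=(dead,v1) N2.N2=(alive,v0) | N0.N0=(alive,v0) N0.N1=(dead,v1) N0.N2=(alive,v0)
Op 4: N2 marks N0=alive -> (alive,v1)
Op 5: gossip N2<->N0 -> N2.N0=(alive,v1) N2.N1=(dead,v1) N2.N2=(alive,v0) | N0.N0=(alive,v1) N0.N1=(dead,v1) N0.N2=(alive,v0)
Op 6: gossip N2<->N0 -> N2.N0=(alive,v1) N2.N1=(dead,v1) N2.N2=(alive,v0) | N0.N0=(alive,v1) N0.N1=(dead,v1) N0.N2=(alive,v0)
Op 7: gossip N1<->N0 -> N1.N0=(alive,v1) N1.N1=(dead,v1) N1.N2=(alive,v0) | N0.N0=(alive,v1) N0.N1=(dead,v1) N0.N2=(alive,v0)
Op 8: N2 marks N2=suspect -> (suspect,v1)
Op 9: gossip N2<->N1 -> N2.N0=(alive,v1) N2.N1=(dead,v1) N2.N2=(suspect,v1) | N1.N0=(alive,v1) N1.N1=(dead,v1) N1.N2=(suspect,v1)
Op 10: gossip N0<->N1 -> N0.N0=(alive,v1) N0.N1=(dead,v1) N0.N2=(suspect,v1) | N1.N0=(alive,v1) N1.N1=(dead,v1) N1.N2=(suspect,v1)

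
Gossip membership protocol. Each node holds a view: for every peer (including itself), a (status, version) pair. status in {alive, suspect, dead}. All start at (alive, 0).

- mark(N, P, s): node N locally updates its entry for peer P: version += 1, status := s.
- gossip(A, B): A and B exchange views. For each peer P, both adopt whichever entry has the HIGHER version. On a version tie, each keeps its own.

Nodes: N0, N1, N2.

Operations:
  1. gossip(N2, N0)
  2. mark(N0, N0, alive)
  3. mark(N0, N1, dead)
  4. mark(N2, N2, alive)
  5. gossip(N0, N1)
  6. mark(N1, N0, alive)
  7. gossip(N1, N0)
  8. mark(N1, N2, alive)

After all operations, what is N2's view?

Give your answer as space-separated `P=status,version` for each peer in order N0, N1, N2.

Answer: N0=alive,0 N1=alive,0 N2=alive,1

Derivation:
Op 1: gossip N2<->N0 -> N2.N0=(alive,v0) N2.N1=(alive,v0) N2.N2=(alive,v0) | N0.N0=(alive,v0) N0.N1=(alive,v0) N0.N2=(alive,v0)
Op 2: N0 marks N0=alive -> (alive,v1)
Op 3: N0 marks N1=dead -> (dead,v1)
Op 4: N2 marks N2=alive -> (alive,v1)
Op 5: gossip N0<->N1 -> N0.N0=(alive,v1) N0.N1=(dead,v1) N0.N2=(alive,v0) | N1.N0=(alive,v1) N1.N1=(dead,v1) N1.N2=(alive,v0)
Op 6: N1 marks N0=alive -> (alive,v2)
Op 7: gossip N1<->N0 -> N1.N0=(alive,v2) N1.N1=(dead,v1) N1.N2=(alive,v0) | N0.N0=(alive,v2) N0.N1=(dead,v1) N0.N2=(alive,v0)
Op 8: N1 marks N2=alive -> (alive,v1)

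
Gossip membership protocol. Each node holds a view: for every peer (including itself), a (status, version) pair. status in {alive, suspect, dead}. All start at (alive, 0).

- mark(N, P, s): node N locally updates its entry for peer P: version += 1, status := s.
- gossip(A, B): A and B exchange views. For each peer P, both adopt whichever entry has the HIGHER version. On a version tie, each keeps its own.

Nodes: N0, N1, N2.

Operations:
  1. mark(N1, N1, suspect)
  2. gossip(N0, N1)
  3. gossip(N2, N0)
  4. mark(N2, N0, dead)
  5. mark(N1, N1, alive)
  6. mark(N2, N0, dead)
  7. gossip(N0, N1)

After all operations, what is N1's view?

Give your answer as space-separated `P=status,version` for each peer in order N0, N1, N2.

Op 1: N1 marks N1=suspect -> (suspect,v1)
Op 2: gossip N0<->N1 -> N0.N0=(alive,v0) N0.N1=(suspect,v1) N0.N2=(alive,v0) | N1.N0=(alive,v0) N1.N1=(suspect,v1) N1.N2=(alive,v0)
Op 3: gossip N2<->N0 -> N2.N0=(alive,v0) N2.N1=(suspect,v1) N2.N2=(alive,v0) | N0.N0=(alive,v0) N0.N1=(suspect,v1) N0.N2=(alive,v0)
Op 4: N2 marks N0=dead -> (dead,v1)
Op 5: N1 marks N1=alive -> (alive,v2)
Op 6: N2 marks N0=dead -> (dead,v2)
Op 7: gossip N0<->N1 -> N0.N0=(alive,v0) N0.N1=(alive,v2) N0.N2=(alive,v0) | N1.N0=(alive,v0) N1.N1=(alive,v2) N1.N2=(alive,v0)

Answer: N0=alive,0 N1=alive,2 N2=alive,0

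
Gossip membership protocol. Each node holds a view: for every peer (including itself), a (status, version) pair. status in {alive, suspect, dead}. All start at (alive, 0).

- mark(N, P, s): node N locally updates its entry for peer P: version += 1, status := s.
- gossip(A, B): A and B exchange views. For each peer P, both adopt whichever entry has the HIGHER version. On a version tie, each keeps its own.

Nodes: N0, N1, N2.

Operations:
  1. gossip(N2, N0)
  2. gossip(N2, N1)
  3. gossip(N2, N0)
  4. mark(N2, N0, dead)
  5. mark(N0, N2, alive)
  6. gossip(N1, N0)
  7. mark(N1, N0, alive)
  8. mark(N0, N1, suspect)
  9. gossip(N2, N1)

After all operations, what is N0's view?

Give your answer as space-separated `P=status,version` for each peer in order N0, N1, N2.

Op 1: gossip N2<->N0 -> N2.N0=(alive,v0) N2.N1=(alive,v0) N2.N2=(alive,v0) | N0.N0=(alive,v0) N0.N1=(alive,v0) N0.N2=(alive,v0)
Op 2: gossip N2<->N1 -> N2.N0=(alive,v0) N2.N1=(alive,v0) N2.N2=(alive,v0) | N1.N0=(alive,v0) N1.N1=(alive,v0) N1.N2=(alive,v0)
Op 3: gossip N2<->N0 -> N2.N0=(alive,v0) N2.N1=(alive,v0) N2.N2=(alive,v0) | N0.N0=(alive,v0) N0.N1=(alive,v0) N0.N2=(alive,v0)
Op 4: N2 marks N0=dead -> (dead,v1)
Op 5: N0 marks N2=alive -> (alive,v1)
Op 6: gossip N1<->N0 -> N1.N0=(alive,v0) N1.N1=(alive,v0) N1.N2=(alive,v1) | N0.N0=(alive,v0) N0.N1=(alive,v0) N0.N2=(alive,v1)
Op 7: N1 marks N0=alive -> (alive,v1)
Op 8: N0 marks N1=suspect -> (suspect,v1)
Op 9: gossip N2<->N1 -> N2.N0=(dead,v1) N2.N1=(alive,v0) N2.N2=(alive,v1) | N1.N0=(alive,v1) N1.N1=(alive,v0) N1.N2=(alive,v1)

Answer: N0=alive,0 N1=suspect,1 N2=alive,1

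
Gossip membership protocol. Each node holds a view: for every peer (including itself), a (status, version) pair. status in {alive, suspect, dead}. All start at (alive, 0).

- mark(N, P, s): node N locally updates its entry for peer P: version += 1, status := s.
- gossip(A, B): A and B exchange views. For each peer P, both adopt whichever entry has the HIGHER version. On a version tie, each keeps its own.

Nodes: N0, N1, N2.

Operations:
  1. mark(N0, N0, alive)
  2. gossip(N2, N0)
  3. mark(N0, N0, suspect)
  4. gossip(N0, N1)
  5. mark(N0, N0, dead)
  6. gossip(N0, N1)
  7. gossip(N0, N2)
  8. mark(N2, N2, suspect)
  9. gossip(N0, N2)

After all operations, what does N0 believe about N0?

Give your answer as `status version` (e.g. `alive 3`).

Op 1: N0 marks N0=alive -> (alive,v1)
Op 2: gossip N2<->N0 -> N2.N0=(alive,v1) N2.N1=(alive,v0) N2.N2=(alive,v0) | N0.N0=(alive,v1) N0.N1=(alive,v0) N0.N2=(alive,v0)
Op 3: N0 marks N0=suspect -> (suspect,v2)
Op 4: gossip N0<->N1 -> N0.N0=(suspect,v2) N0.N1=(alive,v0) N0.N2=(alive,v0) | N1.N0=(suspect,v2) N1.N1=(alive,v0) N1.N2=(alive,v0)
Op 5: N0 marks N0=dead -> (dead,v3)
Op 6: gossip N0<->N1 -> N0.N0=(dead,v3) N0.N1=(alive,v0) N0.N2=(alive,v0) | N1.N0=(dead,v3) N1.N1=(alive,v0) N1.N2=(alive,v0)
Op 7: gossip N0<->N2 -> N0.N0=(dead,v3) N0.N1=(alive,v0) N0.N2=(alive,v0) | N2.N0=(dead,v3) N2.N1=(alive,v0) N2.N2=(alive,v0)
Op 8: N2 marks N2=suspect -> (suspect,v1)
Op 9: gossip N0<->N2 -> N0.N0=(dead,v3) N0.N1=(alive,v0) N0.N2=(suspect,v1) | N2.N0=(dead,v3) N2.N1=(alive,v0) N2.N2=(suspect,v1)

Answer: dead 3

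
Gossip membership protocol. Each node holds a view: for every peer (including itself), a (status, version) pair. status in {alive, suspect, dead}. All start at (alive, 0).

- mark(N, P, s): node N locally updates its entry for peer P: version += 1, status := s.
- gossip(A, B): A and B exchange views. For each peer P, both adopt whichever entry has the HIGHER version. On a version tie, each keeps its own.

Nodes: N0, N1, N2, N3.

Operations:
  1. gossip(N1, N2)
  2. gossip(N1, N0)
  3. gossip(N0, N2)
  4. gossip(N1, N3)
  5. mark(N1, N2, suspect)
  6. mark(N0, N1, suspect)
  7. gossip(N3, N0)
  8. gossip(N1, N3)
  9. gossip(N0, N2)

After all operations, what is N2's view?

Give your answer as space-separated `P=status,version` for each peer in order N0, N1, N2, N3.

Answer: N0=alive,0 N1=suspect,1 N2=alive,0 N3=alive,0

Derivation:
Op 1: gossip N1<->N2 -> N1.N0=(alive,v0) N1.N1=(alive,v0) N1.N2=(alive,v0) N1.N3=(alive,v0) | N2.N0=(alive,v0) N2.N1=(alive,v0) N2.N2=(alive,v0) N2.N3=(alive,v0)
Op 2: gossip N1<->N0 -> N1.N0=(alive,v0) N1.N1=(alive,v0) N1.N2=(alive,v0) N1.N3=(alive,v0) | N0.N0=(alive,v0) N0.N1=(alive,v0) N0.N2=(alive,v0) N0.N3=(alive,v0)
Op 3: gossip N0<->N2 -> N0.N0=(alive,v0) N0.N1=(alive,v0) N0.N2=(alive,v0) N0.N3=(alive,v0) | N2.N0=(alive,v0) N2.N1=(alive,v0) N2.N2=(alive,v0) N2.N3=(alive,v0)
Op 4: gossip N1<->N3 -> N1.N0=(alive,v0) N1.N1=(alive,v0) N1.N2=(alive,v0) N1.N3=(alive,v0) | N3.N0=(alive,v0) N3.N1=(alive,v0) N3.N2=(alive,v0) N3.N3=(alive,v0)
Op 5: N1 marks N2=suspect -> (suspect,v1)
Op 6: N0 marks N1=suspect -> (suspect,v1)
Op 7: gossip N3<->N0 -> N3.N0=(alive,v0) N3.N1=(suspect,v1) N3.N2=(alive,v0) N3.N3=(alive,v0) | N0.N0=(alive,v0) N0.N1=(suspect,v1) N0.N2=(alive,v0) N0.N3=(alive,v0)
Op 8: gossip N1<->N3 -> N1.N0=(alive,v0) N1.N1=(suspect,v1) N1.N2=(suspect,v1) N1.N3=(alive,v0) | N3.N0=(alive,v0) N3.N1=(suspect,v1) N3.N2=(suspect,v1) N3.N3=(alive,v0)
Op 9: gossip N0<->N2 -> N0.N0=(alive,v0) N0.N1=(suspect,v1) N0.N2=(alive,v0) N0.N3=(alive,v0) | N2.N0=(alive,v0) N2.N1=(suspect,v1) N2.N2=(alive,v0) N2.N3=(alive,v0)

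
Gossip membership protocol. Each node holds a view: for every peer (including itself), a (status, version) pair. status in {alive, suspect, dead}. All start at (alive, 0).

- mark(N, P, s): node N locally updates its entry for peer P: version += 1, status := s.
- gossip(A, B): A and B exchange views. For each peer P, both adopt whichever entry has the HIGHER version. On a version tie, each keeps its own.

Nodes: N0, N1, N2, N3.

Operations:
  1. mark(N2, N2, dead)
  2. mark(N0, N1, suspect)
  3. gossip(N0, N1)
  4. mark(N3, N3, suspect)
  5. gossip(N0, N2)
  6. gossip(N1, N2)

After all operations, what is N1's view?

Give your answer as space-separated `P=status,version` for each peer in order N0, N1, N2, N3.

Op 1: N2 marks N2=dead -> (dead,v1)
Op 2: N0 marks N1=suspect -> (suspect,v1)
Op 3: gossip N0<->N1 -> N0.N0=(alive,v0) N0.N1=(suspect,v1) N0.N2=(alive,v0) N0.N3=(alive,v0) | N1.N0=(alive,v0) N1.N1=(suspect,v1) N1.N2=(alive,v0) N1.N3=(alive,v0)
Op 4: N3 marks N3=suspect -> (suspect,v1)
Op 5: gossip N0<->N2 -> N0.N0=(alive,v0) N0.N1=(suspect,v1) N0.N2=(dead,v1) N0.N3=(alive,v0) | N2.N0=(alive,v0) N2.N1=(suspect,v1) N2.N2=(dead,v1) N2.N3=(alive,v0)
Op 6: gossip N1<->N2 -> N1.N0=(alive,v0) N1.N1=(suspect,v1) N1.N2=(dead,v1) N1.N3=(alive,v0) | N2.N0=(alive,v0) N2.N1=(suspect,v1) N2.N2=(dead,v1) N2.N3=(alive,v0)

Answer: N0=alive,0 N1=suspect,1 N2=dead,1 N3=alive,0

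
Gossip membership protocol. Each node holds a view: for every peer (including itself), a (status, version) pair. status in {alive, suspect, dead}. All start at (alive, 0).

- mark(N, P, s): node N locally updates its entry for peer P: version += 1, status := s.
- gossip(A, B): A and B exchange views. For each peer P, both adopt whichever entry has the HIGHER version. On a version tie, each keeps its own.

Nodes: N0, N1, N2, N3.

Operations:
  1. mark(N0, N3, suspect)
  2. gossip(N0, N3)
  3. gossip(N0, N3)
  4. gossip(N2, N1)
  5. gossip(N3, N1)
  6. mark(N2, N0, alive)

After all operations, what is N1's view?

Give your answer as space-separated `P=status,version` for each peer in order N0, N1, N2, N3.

Op 1: N0 marks N3=suspect -> (suspect,v1)
Op 2: gossip N0<->N3 -> N0.N0=(alive,v0) N0.N1=(alive,v0) N0.N2=(alive,v0) N0.N3=(suspect,v1) | N3.N0=(alive,v0) N3.N1=(alive,v0) N3.N2=(alive,v0) N3.N3=(suspect,v1)
Op 3: gossip N0<->N3 -> N0.N0=(alive,v0) N0.N1=(alive,v0) N0.N2=(alive,v0) N0.N3=(suspect,v1) | N3.N0=(alive,v0) N3.N1=(alive,v0) N3.N2=(alive,v0) N3.N3=(suspect,v1)
Op 4: gossip N2<->N1 -> N2.N0=(alive,v0) N2.N1=(alive,v0) N2.N2=(alive,v0) N2.N3=(alive,v0) | N1.N0=(alive,v0) N1.N1=(alive,v0) N1.N2=(alive,v0) N1.N3=(alive,v0)
Op 5: gossip N3<->N1 -> N3.N0=(alive,v0) N3.N1=(alive,v0) N3.N2=(alive,v0) N3.N3=(suspect,v1) | N1.N0=(alive,v0) N1.N1=(alive,v0) N1.N2=(alive,v0) N1.N3=(suspect,v1)
Op 6: N2 marks N0=alive -> (alive,v1)

Answer: N0=alive,0 N1=alive,0 N2=alive,0 N3=suspect,1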